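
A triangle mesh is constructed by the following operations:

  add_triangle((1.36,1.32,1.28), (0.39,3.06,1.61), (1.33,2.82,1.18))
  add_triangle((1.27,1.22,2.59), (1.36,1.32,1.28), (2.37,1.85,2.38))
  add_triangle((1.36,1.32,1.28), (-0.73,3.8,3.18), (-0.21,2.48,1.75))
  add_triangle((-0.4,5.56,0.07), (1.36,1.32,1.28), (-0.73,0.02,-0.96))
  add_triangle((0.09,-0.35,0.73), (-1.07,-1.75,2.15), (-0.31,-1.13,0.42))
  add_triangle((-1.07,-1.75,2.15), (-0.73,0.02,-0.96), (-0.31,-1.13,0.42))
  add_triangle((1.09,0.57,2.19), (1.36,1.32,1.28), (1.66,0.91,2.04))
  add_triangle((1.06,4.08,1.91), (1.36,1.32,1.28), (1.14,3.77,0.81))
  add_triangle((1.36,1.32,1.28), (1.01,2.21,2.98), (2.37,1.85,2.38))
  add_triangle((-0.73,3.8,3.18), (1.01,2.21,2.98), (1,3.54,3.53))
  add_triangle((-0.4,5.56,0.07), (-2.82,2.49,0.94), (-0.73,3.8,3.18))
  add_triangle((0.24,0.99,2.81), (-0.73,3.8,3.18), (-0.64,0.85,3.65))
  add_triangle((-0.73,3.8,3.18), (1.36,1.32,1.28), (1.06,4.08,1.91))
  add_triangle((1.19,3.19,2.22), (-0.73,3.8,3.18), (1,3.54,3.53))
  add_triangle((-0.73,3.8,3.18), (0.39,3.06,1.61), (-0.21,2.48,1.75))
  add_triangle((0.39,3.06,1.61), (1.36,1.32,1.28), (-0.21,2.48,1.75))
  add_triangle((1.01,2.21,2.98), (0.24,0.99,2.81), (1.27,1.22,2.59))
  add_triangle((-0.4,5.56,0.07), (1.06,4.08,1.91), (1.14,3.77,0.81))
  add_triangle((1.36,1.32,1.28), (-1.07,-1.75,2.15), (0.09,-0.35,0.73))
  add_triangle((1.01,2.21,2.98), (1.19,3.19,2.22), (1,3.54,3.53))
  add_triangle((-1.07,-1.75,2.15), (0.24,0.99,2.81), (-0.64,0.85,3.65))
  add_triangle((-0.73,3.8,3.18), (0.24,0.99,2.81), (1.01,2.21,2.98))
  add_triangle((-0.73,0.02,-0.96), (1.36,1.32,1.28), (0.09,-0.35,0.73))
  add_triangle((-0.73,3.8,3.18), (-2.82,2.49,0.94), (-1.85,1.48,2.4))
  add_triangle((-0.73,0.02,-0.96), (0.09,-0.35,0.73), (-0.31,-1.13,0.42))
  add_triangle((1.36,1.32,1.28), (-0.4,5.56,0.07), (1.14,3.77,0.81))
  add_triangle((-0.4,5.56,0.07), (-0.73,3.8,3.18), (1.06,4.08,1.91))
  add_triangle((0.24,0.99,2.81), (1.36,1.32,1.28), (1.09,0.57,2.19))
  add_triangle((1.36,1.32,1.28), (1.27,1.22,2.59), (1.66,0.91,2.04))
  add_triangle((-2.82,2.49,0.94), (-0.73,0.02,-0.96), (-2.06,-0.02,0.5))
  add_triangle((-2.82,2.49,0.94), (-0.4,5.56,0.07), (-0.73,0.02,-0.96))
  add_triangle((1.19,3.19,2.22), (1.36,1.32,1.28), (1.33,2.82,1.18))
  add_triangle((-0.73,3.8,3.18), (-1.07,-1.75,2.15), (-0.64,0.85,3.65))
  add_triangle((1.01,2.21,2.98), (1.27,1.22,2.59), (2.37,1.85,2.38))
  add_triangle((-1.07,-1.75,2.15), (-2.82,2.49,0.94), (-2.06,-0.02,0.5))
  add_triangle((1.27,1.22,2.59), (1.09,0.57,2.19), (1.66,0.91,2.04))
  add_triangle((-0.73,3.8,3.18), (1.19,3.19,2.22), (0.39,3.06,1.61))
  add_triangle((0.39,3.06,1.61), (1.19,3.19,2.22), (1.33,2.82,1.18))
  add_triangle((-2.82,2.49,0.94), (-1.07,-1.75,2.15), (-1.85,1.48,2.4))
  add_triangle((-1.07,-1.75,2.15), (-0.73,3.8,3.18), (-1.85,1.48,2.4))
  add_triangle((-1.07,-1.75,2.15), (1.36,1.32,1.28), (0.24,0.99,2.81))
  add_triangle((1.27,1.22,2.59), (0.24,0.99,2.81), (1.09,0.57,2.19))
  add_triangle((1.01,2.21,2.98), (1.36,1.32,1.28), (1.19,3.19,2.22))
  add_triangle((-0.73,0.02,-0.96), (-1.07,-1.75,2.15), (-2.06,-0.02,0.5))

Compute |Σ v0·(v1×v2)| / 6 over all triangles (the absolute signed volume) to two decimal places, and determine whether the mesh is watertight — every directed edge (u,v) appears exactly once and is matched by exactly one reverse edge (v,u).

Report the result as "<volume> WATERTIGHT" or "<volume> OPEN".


40.72 WATERTIGHT

Per-triangle v0·(v1×v2)/6:
  t1: -0.4744
  t2: -0.1419
  t3: -0.3621
  t4: +0.4417
  t5: +0.1192
  t6: +0.3135
  t7: -0.1322
  t8: +0.7327
  t9: +0.2488
  t10: +0.6873
  t11: +7.2805
  t12: +1.3989
  t13: +1.7421
  t14: +1.1264
  t15: +0.0411
  t16: -0.4277
  t17: +0.4610
  t18: +1.4742
  t19: +0.2089
  t20: +0.3510
  t21: +0.8617
  t22: +1.4923
  t23: -0.0795
  t24: +2.8567
  t25: -0.0497
  t26: -0.6241
  t27: +4.7150
  t28: -0.4856
  t29: +0.2203
  t30: +0.9852
  t31: +2.9634
  t32: +0.4144
  t33: +1.5259
  t34: +0.5607
  t35: +1.7864
  t36: +0.1311
  t37: +0.8071
  t38: +0.3894
  t39: +2.1293
  t40: +2.5497
  t41: +0.9585
  t42: +0.2290
  t43: +0.6295
  t44: +0.6616
Σ = +40.7174 → |volume| = 40.72

Directed edges: 132 total, each appears once with its reverse present → watertight.


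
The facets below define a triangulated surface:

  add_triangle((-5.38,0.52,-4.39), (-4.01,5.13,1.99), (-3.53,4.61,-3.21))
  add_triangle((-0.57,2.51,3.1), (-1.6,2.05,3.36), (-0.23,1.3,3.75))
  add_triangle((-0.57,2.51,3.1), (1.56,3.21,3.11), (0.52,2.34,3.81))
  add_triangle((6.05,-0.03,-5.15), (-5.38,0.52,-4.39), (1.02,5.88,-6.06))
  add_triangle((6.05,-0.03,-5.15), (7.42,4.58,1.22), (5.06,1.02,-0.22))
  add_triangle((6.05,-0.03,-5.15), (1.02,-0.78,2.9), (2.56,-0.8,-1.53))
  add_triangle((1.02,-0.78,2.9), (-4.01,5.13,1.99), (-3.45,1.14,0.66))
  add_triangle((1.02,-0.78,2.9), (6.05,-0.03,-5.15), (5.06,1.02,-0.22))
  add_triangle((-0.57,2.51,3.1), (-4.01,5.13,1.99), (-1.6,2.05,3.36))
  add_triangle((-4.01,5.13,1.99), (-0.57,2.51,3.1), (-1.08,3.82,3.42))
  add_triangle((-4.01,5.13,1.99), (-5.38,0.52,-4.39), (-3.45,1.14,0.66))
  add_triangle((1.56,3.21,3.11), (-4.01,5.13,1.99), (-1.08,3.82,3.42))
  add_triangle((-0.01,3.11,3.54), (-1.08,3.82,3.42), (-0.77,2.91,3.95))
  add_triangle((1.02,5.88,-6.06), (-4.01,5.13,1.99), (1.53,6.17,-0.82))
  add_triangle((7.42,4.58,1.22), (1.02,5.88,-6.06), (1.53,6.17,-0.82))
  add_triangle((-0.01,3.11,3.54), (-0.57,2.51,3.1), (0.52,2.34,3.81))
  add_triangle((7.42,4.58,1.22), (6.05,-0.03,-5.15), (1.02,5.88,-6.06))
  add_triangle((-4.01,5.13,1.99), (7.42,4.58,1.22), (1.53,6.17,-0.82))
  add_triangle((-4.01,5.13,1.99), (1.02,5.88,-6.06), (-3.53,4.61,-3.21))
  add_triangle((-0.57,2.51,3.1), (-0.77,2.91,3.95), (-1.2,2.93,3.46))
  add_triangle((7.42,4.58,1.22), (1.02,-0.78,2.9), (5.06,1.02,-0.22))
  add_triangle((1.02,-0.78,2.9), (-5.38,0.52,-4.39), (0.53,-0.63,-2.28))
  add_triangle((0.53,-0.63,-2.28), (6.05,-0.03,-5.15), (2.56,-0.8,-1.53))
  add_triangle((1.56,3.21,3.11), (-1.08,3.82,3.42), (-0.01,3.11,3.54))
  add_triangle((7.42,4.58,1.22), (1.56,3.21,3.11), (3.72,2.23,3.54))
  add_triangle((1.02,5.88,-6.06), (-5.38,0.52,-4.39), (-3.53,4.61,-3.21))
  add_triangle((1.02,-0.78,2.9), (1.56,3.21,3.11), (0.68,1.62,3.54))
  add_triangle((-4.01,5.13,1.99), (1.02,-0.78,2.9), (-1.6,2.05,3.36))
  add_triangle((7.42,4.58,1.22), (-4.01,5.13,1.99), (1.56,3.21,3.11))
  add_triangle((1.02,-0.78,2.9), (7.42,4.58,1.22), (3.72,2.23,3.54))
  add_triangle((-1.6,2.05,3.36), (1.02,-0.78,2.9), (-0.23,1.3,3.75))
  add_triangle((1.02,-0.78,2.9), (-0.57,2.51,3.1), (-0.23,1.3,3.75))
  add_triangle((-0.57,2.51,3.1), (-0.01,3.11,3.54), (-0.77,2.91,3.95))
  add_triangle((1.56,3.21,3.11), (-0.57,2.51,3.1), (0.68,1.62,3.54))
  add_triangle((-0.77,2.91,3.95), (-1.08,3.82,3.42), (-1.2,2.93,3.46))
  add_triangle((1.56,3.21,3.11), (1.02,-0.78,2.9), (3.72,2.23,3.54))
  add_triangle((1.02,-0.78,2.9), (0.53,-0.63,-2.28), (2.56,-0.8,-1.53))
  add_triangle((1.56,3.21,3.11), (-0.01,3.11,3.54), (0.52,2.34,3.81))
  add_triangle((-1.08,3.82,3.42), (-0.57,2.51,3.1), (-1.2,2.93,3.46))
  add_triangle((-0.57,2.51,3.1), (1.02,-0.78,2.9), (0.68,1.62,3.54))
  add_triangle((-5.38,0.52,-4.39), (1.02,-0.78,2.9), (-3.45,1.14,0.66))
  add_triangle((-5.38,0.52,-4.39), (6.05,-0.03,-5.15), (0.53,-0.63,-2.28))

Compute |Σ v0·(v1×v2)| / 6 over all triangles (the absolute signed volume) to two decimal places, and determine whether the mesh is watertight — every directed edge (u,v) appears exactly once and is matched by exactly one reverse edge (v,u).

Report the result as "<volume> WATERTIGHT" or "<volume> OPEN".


Per-triangle v0·(v1×v2)/6:
  t1: +21.5432
  t2: +1.0403
  t3: -1.2568
  t4: +50.6444
  t5: +11.0857
  t6: +2.4842
  t7: +7.0831
  t8: +7.1648
  t9: +3.0481
  t10: +1.1584
  t11: +10.9721
  t12: +3.7042
  t13: +0.7188
  t14: +29.8754
  t15: +33.2879
  t16: +0.4004
  t17: +68.8895
  t18: +27.1990
  t19: +23.4769
  t20: -0.0869
  t21: +8.9407
  t22: +2.7304
  t23: +1.8625
  t24: +1.0565
  t25: +8.3711
  t26: +24.6149
  t27: +1.6847
  t28: -0.8931
  t29: +19.4752
  t30: +4.8811
  t31: +0.8927
  t32: +0.6507
  t33: -0.0899
  t34: +1.8485
  t35: +0.3462
  t36: +4.1235
  t37: +1.0817
  t38: +1.0819
  t39: -0.2762
  t40: +1.1508
  t41: +3.6187
  t42: +6.5839
Σ = +396.1693 → |volume| = 396.17

Directed edges: 126 total, each appears once with its reverse present → watertight.

396.17 WATERTIGHT


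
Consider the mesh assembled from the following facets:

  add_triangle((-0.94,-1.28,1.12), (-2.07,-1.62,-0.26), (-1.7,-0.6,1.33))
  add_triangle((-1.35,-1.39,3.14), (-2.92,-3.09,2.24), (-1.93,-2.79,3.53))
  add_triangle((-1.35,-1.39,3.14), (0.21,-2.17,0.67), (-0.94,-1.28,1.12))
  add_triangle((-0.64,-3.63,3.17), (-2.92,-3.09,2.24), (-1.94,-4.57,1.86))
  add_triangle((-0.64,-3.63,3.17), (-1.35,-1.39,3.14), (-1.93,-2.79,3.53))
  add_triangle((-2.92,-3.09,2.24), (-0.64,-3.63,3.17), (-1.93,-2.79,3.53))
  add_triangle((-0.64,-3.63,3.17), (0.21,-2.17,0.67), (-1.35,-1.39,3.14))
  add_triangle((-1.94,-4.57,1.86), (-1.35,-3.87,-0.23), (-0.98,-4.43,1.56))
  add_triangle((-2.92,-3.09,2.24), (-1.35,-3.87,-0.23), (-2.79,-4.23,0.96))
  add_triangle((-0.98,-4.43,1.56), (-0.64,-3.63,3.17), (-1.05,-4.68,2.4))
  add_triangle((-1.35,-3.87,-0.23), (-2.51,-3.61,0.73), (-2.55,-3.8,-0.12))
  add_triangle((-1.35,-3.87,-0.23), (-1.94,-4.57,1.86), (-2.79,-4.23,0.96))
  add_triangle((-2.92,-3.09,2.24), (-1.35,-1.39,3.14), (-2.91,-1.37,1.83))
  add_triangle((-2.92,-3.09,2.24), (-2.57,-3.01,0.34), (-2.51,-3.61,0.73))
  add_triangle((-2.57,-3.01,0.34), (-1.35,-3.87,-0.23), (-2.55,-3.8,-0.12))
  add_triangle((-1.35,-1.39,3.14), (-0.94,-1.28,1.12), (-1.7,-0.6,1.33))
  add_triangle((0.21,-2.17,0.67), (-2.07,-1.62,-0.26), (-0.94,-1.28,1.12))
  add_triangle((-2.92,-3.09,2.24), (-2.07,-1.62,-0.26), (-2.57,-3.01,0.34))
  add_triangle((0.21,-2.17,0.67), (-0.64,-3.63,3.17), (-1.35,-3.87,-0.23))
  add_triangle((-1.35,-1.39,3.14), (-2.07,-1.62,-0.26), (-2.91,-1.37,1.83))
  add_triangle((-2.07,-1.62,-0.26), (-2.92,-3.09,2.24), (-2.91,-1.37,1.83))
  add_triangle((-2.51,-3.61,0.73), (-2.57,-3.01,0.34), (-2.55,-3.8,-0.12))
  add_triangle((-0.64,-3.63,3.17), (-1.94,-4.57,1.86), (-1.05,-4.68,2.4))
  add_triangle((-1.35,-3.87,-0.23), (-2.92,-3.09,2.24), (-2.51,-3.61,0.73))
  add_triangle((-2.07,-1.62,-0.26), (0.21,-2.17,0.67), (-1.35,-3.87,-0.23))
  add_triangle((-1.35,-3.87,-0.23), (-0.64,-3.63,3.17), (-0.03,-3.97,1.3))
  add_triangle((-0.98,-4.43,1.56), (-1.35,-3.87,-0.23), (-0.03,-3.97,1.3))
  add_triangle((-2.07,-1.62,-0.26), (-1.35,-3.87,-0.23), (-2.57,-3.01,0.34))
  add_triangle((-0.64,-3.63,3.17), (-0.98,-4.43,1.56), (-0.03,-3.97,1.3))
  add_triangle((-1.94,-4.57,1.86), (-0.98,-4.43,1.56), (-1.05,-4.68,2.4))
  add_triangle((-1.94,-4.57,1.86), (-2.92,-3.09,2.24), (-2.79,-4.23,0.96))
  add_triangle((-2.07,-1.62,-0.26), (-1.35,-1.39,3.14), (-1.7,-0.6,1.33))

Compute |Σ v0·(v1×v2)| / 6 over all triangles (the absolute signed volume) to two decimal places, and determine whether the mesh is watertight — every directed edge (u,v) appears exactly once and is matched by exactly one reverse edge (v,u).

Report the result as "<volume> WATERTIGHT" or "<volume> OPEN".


Per-triangle v0·(v1×v2)/6:
  t1: -0.6019
  t2: +0.8042
  t3: -0.6539
  t4: +2.7475
  t5: +0.9448
  t6: +1.9703
  t7: -0.1283
  t8: +1.1840
  t9: -0.6154
  t10: +0.1110
  t11: +0.6606
  t12: +1.5370
  t13: +1.7582
  t14: +0.5884
  t15: -0.3060
  t16: -0.4603
  t17: -0.8762
  t18: +0.7141
  t19: +1.7889
  t20: -1.2887
  t21: +1.4256
  t22: +0.2700
  t23: +0.8677
  t24: +0.8329
  t25: -0.6734
  t26: -2.3384
  t27: +1.0333
  t28: +0.6642
  t29: +1.1965
  t30: +0.5131
  t31: +1.6770
  t32: +1.0116
Σ = +16.3584 → |volume| = 16.36

Directed edges: 96 total, each appears once with its reverse present → watertight.

16.36 WATERTIGHT


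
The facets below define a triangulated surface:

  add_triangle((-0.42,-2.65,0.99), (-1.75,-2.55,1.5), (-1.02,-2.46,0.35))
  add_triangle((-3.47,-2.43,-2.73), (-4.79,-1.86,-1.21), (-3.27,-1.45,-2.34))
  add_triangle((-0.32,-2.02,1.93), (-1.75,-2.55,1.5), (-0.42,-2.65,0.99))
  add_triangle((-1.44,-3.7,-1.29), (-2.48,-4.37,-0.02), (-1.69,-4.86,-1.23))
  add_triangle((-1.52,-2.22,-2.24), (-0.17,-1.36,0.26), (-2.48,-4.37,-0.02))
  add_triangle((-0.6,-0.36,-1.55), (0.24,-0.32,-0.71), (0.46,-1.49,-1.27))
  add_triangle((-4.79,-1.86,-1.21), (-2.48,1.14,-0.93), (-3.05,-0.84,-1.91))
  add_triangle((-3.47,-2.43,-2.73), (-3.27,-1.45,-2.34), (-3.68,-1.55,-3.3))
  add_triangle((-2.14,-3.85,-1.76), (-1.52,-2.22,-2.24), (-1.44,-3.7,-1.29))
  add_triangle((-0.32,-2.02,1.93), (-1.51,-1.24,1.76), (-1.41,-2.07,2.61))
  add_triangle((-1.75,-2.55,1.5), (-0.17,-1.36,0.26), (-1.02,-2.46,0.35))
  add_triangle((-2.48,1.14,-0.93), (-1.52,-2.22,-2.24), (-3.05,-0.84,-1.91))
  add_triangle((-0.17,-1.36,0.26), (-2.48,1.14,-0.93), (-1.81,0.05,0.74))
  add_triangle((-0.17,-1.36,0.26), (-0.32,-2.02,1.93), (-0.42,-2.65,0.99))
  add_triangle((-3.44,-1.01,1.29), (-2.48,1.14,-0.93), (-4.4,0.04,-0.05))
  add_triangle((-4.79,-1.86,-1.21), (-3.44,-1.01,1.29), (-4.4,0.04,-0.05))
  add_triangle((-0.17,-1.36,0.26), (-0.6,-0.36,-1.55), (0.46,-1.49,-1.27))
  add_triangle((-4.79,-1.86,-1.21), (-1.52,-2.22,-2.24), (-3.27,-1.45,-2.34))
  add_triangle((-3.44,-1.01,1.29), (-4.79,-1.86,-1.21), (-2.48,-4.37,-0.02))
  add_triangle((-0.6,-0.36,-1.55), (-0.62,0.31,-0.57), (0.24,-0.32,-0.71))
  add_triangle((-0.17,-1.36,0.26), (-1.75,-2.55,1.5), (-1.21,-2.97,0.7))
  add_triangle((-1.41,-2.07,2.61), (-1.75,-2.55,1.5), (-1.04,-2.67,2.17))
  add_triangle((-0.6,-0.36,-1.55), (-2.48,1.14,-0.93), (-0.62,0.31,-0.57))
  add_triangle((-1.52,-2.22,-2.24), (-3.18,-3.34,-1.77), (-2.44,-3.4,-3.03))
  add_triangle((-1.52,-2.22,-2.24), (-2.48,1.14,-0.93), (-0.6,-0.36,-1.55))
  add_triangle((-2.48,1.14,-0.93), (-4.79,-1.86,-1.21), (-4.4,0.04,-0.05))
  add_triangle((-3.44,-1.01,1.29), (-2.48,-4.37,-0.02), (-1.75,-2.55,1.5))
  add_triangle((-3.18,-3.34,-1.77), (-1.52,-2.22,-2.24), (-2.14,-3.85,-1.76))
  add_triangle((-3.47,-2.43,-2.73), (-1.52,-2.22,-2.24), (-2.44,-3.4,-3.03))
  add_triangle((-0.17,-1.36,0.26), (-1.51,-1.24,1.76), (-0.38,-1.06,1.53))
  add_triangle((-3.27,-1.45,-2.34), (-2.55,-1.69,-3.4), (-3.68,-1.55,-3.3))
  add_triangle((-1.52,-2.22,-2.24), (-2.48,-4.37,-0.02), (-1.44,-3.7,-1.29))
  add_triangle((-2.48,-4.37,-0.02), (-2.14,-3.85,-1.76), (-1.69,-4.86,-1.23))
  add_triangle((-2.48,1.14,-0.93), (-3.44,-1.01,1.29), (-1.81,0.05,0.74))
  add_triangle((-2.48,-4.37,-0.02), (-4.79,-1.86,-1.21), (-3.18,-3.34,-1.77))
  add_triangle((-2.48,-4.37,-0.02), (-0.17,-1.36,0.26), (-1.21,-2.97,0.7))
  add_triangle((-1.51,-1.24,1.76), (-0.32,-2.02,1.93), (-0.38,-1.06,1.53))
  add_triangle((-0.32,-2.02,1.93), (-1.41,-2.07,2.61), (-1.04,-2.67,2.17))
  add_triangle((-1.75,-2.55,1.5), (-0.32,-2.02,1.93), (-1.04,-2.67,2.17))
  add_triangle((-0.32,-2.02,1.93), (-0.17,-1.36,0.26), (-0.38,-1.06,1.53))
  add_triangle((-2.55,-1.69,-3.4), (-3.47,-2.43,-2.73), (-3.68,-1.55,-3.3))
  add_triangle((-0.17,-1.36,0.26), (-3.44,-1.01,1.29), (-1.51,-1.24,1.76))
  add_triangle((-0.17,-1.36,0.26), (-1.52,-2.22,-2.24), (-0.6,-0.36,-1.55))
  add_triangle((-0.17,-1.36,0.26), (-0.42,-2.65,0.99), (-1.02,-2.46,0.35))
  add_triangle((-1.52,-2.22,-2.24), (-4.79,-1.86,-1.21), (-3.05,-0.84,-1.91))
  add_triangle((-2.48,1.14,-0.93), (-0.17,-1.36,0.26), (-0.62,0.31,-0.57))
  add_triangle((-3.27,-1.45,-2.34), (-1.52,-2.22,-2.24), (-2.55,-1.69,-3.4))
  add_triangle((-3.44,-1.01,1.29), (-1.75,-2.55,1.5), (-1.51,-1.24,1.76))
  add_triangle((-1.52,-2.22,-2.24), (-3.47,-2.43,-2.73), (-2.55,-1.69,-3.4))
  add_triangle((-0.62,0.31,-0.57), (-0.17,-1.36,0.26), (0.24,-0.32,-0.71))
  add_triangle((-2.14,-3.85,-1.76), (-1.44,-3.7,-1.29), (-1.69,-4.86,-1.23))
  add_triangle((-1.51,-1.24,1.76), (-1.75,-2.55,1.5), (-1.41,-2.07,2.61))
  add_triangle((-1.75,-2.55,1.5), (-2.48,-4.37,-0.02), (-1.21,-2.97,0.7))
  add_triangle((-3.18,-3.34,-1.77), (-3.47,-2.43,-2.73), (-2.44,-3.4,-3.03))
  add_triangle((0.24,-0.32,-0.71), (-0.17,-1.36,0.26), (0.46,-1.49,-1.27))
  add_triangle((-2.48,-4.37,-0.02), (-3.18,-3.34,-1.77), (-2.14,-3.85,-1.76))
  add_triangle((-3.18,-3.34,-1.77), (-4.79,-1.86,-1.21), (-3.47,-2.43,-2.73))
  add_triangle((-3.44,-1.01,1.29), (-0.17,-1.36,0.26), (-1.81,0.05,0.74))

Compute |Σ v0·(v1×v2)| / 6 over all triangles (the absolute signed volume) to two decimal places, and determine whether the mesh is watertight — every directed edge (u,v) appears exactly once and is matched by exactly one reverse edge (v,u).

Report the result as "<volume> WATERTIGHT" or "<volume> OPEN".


35.13 WATERTIGHT

Per-triangle v0·(v1×v2)/6:
  t1: +0.4906
  t2: +1.0418
  t3: +0.6987
  t4: -0.4100
  t5: +0.9269
  t6: +0.1208
  t7: +1.8297
  t8: +0.3348
  t9: +0.4111
  t10: -0.0700
  t11: -0.2025
  t12: +0.6232
  t13: -0.7387
  t14: +0.0237
  t15: +0.4005
  t16: +2.7377
  t17: +0.4327
  t18: -1.7028
  t19: +6.0300
  t20: +0.0428
  t21: +0.1496
  t22: +0.4662
  t23: +0.1024
  t24: -0.0660
  t25: +1.1596
  t26: +2.2058
  t27: +2.8708
  t28: +0.9958
  t29: +0.2793
  t30: -0.3222
  t31: -0.2734
  t32: -1.3127
  t33: +1.3159
  t34: +0.6856
  t35: +3.6486
  t36: +0.2206
  t37: +0.1877
  t38: +0.2701
  t39: +0.0218
  t40: -0.0663
  t41: +0.8055
  t42: -0.8070
  t43: +0.1207
  t44: +0.0805
  t45: +1.9929
  t46: -0.1973
  t47: -0.9760
  t48: +1.0082
  t49: +0.9893
  t50: -0.1476
  t51: +0.1319
  t52: +0.3946
  t53: +0.6809
  t54: +1.4306
  t55: -0.0143
  t56: +1.6875
  t57: +2.2795
  t58: +0.1114
Σ = +35.1315 → |volume| = 35.13

Directed edges: 174 total, each appears once with its reverse present → watertight.


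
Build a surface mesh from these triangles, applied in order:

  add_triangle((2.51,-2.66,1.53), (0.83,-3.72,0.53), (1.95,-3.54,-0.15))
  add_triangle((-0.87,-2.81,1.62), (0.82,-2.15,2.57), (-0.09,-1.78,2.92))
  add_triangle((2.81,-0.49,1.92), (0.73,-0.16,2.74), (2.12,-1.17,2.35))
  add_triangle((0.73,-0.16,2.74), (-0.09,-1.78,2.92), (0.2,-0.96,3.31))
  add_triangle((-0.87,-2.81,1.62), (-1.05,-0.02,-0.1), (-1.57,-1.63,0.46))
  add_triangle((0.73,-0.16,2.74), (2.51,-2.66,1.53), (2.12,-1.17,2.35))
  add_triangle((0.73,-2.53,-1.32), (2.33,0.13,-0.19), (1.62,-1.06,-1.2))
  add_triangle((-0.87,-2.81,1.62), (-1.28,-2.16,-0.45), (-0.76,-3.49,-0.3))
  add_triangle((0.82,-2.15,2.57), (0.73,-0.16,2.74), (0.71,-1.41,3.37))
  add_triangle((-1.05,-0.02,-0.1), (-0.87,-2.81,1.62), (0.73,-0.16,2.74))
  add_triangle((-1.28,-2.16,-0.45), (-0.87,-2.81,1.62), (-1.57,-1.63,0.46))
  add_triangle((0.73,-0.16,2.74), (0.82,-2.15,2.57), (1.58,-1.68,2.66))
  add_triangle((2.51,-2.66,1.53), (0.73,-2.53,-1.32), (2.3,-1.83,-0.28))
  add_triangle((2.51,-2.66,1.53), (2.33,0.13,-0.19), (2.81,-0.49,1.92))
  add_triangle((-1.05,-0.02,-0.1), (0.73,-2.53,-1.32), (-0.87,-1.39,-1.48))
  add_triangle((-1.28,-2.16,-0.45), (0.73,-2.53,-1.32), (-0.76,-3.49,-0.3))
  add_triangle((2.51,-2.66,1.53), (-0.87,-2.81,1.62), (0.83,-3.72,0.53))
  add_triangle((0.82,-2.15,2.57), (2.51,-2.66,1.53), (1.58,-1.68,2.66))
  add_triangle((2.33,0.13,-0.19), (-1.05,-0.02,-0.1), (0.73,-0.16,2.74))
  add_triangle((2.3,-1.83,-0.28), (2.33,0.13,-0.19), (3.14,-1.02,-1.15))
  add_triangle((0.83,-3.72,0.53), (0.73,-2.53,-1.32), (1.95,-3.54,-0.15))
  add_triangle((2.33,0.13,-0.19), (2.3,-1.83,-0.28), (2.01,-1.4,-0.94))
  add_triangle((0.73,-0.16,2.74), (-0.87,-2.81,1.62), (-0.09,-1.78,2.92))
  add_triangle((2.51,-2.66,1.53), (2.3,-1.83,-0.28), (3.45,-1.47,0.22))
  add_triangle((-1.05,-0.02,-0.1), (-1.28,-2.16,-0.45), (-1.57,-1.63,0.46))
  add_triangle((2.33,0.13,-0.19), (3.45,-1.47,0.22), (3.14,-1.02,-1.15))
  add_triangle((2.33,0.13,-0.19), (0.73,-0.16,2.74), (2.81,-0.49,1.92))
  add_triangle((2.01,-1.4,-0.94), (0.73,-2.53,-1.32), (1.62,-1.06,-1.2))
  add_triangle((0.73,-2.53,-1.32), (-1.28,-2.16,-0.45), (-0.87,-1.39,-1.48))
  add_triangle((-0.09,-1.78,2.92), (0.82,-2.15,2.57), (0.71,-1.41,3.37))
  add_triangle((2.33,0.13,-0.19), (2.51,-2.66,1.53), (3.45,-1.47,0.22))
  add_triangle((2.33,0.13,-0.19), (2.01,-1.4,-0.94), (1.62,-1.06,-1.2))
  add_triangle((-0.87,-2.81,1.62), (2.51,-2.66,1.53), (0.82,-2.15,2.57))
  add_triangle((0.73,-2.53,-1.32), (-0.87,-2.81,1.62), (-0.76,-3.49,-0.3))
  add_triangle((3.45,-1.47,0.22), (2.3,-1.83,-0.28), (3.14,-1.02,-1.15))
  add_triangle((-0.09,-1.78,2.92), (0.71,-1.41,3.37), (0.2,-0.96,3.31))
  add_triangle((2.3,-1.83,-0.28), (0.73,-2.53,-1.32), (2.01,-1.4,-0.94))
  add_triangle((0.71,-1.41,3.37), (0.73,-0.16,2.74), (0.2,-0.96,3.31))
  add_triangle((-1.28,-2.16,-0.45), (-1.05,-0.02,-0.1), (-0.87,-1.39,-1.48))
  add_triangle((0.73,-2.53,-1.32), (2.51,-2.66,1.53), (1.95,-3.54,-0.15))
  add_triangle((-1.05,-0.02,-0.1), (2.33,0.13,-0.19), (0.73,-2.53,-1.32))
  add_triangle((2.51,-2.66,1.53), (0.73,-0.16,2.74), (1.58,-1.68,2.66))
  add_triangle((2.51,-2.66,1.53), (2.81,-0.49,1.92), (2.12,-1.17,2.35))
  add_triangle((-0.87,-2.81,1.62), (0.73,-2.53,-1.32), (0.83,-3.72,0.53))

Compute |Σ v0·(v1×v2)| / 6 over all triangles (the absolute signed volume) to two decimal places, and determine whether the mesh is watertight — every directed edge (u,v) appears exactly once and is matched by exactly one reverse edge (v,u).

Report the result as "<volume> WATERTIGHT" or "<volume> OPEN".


30.22 WATERTIGHT

Per-triangle v0·(v1×v2)/6:
  t1: +1.6055
  t2: +1.0304
  t3: +0.8262
  t4: -0.1973
  t5: +0.1789
  t6: +0.7622
  t7: -0.5030
  t8: +0.9163
  t9: +0.2465
  t10: +1.2536
  t11: +0.7085
  t12: +0.7016
  t13: +1.6844
  t14: +1.9012
  t15: -0.2880
  t16: +0.7162
  t17: +2.5175
  t18: +0.9045
  t19: +0.0275
  t20: -0.6369
  t21: +1.1416
  t22: +0.5359
  t23: -0.1196
  t24: +1.0598
  t25: +0.3197
  t26: +0.8098
  t27: +0.5356
  t28: +0.3220
  t29: +0.9686
  t30: +0.5130
  t31: +0.5748
  t32: +0.2804
  t33: +2.0796
  t34: +1.2215
  t35: +0.7379
  t36: +0.3242
  t37: +0.6136
  t38: +0.3120
  t39: +0.4433
  t40: +0.1044
  t41: +0.2042
  t42: +0.4409
  t43: +1.0076
  t44: +1.4345
Σ = +30.2210 → |volume| = 30.22

Directed edges: 132 total, each appears once with its reverse present → watertight.


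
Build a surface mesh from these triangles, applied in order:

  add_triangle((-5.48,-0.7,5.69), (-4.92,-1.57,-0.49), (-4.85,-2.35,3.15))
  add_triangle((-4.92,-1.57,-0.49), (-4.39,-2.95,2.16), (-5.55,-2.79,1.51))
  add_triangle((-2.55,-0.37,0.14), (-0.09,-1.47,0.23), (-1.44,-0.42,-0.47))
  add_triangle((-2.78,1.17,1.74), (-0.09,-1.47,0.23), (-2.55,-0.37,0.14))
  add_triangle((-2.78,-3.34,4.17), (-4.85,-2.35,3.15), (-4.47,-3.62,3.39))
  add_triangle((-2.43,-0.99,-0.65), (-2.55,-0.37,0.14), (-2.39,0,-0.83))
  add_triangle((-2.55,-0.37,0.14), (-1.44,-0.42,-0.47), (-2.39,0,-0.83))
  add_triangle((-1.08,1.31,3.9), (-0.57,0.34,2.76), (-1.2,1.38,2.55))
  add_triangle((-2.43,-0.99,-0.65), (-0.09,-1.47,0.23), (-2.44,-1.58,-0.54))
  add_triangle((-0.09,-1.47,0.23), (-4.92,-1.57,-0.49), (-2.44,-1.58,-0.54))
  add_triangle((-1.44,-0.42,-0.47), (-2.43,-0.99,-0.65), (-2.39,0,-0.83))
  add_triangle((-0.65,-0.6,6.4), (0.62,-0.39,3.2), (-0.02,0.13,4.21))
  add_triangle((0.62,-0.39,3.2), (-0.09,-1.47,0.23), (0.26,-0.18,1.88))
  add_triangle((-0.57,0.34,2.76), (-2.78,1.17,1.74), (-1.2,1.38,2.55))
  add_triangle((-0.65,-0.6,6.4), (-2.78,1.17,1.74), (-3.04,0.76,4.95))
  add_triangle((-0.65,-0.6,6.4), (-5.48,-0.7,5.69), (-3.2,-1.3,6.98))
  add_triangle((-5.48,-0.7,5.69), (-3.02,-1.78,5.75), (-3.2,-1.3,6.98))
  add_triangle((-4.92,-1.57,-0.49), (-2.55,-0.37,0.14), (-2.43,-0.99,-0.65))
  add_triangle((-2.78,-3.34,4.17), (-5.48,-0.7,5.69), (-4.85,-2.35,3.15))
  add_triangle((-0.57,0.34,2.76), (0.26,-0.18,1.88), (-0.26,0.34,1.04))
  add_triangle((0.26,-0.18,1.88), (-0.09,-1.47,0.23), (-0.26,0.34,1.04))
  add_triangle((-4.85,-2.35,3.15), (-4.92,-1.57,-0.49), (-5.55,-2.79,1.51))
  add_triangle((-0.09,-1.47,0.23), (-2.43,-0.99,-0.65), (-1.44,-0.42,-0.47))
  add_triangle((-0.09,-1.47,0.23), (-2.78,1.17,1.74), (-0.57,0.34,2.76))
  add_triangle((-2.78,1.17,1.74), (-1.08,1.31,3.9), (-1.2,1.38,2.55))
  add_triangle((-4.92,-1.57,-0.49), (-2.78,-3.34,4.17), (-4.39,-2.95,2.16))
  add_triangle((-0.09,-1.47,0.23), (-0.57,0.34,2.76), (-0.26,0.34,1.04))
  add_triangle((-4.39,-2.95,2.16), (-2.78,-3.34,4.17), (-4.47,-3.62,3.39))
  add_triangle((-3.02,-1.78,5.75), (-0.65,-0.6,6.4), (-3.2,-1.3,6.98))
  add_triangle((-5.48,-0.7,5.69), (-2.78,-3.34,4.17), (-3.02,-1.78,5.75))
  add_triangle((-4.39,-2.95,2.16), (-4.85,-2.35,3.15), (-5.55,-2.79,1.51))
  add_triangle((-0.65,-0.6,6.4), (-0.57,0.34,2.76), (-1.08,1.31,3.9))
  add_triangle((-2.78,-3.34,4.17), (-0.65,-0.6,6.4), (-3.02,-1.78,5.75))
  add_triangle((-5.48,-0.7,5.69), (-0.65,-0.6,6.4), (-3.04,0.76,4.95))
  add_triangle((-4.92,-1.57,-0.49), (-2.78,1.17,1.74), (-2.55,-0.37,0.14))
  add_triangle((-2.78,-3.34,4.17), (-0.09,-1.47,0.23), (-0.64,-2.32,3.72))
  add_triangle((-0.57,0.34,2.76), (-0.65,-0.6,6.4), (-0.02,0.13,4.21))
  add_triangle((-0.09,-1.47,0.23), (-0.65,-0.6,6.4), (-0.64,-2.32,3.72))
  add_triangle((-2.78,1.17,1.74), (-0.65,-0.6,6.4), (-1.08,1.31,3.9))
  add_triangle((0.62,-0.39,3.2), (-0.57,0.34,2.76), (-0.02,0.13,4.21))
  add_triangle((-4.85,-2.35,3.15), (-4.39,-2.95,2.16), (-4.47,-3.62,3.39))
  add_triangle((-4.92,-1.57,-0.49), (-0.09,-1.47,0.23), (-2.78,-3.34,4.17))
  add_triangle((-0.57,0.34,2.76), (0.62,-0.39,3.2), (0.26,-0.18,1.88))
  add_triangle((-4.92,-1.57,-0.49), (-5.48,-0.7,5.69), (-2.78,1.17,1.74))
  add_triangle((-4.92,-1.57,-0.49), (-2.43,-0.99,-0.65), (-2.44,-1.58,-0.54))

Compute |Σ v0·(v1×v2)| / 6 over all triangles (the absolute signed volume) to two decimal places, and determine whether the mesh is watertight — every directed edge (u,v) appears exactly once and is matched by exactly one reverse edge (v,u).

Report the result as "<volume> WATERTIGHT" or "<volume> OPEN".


Per-triangle v0·(v1×v2)/6:
  t1: +7.2268
  t2: +0.4502
  t3: -0.3602
  t4: -1.1334
  t5: +1.9950
  t6: +0.3759
  t7: -0.1671
  t8: -0.1223
  t9: +0.0051
  t10: +0.5080
  t11: +0.0206
  t12: +0.5680
  t13: -0.0837
  t14: -0.8908
  t15: +0.2090
  t16: +2.9333
  t17: +2.5293
  t18: +0.0791
  t19: +7.1697
  t20: +0.0546
  t21: -0.2000
  t22: +1.6785
  t23: +0.0321
  t24: -1.6871
  t25: +0.5940
  t26: -0.4248
  t27: +0.0353
  t28: +0.0188
  t29: +1.6198
  t30: +5.4927
  t31: +1.3369
  t32: -0.0810
  t33: +4.5437
  t34: +6.8513
  t35: +0.0693
  t36: +1.6733
  t37: +0.4224
  t38: +0.2650
  t39: +3.6804
  t40: -0.0775
  t41: +1.1363
  t42: +4.7749
  t43: -0.0087
  t44: +8.7843
  t45: +0.2158
Σ = +62.1128 → |volume| = 62.11

Directed edges: 135 total; 9 unmatched, e.g. (-0.65,-0.6,6.4)→(0.62,-0.39,3.2) → open.

62.11 OPEN


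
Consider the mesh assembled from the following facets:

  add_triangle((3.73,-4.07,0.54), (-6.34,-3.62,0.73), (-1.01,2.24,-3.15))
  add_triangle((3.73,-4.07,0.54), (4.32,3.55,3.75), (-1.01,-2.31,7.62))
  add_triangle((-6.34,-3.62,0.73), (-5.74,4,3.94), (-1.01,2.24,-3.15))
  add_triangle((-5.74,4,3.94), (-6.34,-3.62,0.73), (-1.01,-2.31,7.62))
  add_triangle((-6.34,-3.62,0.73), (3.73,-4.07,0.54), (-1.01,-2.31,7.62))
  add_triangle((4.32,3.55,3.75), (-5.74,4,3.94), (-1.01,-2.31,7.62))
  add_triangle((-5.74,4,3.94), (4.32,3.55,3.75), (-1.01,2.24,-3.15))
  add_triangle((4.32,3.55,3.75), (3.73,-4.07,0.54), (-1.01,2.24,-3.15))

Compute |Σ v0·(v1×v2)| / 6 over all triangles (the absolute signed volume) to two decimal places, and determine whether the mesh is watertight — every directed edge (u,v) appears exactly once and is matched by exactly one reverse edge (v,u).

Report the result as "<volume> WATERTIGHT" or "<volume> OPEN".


325.47 WATERTIGHT

Per-triangle v0·(v1×v2)/6:
  t1: +18.5122
  t2: +46.5253
  t3: +34.8767
  t4: +63.7078
  t5: +47.3816
  t6: +62.8350
  t7: +33.9898
  t8: +17.6418
Σ = +325.4703 → |volume| = 325.47

Directed edges: 24 total, each appears once with its reverse present → watertight.


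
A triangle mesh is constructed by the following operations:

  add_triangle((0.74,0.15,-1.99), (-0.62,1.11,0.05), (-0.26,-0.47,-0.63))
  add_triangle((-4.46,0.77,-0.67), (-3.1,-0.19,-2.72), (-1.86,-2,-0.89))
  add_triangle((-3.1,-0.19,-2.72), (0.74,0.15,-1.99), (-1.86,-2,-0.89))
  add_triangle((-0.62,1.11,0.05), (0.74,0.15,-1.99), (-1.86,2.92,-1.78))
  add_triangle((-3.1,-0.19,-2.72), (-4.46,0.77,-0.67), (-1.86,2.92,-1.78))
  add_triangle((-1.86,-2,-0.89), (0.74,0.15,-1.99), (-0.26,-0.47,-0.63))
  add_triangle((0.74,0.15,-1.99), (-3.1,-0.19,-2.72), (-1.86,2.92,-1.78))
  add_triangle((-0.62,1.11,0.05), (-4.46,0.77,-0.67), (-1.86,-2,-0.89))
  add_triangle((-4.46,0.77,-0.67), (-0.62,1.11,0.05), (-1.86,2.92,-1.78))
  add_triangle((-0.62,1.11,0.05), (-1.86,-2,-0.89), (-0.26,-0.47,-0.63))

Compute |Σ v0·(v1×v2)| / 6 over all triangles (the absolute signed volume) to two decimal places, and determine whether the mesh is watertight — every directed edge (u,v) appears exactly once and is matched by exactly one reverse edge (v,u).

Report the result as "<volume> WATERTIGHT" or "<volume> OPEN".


Per-triangle v0·(v1×v2)/6:
  t1: -0.2858
  t2: +3.5604
  t3: +2.5317
  t4: +0.3759
  t5: +5.1639
  t6: +0.0372
  t7: +4.1293
  t8: -0.2082
  t9: +1.3953
  t10: -0.2580
Σ = +16.4415 → |volume| = 16.44

Directed edges: 30 total, each appears once with its reverse present → watertight.

16.44 WATERTIGHT


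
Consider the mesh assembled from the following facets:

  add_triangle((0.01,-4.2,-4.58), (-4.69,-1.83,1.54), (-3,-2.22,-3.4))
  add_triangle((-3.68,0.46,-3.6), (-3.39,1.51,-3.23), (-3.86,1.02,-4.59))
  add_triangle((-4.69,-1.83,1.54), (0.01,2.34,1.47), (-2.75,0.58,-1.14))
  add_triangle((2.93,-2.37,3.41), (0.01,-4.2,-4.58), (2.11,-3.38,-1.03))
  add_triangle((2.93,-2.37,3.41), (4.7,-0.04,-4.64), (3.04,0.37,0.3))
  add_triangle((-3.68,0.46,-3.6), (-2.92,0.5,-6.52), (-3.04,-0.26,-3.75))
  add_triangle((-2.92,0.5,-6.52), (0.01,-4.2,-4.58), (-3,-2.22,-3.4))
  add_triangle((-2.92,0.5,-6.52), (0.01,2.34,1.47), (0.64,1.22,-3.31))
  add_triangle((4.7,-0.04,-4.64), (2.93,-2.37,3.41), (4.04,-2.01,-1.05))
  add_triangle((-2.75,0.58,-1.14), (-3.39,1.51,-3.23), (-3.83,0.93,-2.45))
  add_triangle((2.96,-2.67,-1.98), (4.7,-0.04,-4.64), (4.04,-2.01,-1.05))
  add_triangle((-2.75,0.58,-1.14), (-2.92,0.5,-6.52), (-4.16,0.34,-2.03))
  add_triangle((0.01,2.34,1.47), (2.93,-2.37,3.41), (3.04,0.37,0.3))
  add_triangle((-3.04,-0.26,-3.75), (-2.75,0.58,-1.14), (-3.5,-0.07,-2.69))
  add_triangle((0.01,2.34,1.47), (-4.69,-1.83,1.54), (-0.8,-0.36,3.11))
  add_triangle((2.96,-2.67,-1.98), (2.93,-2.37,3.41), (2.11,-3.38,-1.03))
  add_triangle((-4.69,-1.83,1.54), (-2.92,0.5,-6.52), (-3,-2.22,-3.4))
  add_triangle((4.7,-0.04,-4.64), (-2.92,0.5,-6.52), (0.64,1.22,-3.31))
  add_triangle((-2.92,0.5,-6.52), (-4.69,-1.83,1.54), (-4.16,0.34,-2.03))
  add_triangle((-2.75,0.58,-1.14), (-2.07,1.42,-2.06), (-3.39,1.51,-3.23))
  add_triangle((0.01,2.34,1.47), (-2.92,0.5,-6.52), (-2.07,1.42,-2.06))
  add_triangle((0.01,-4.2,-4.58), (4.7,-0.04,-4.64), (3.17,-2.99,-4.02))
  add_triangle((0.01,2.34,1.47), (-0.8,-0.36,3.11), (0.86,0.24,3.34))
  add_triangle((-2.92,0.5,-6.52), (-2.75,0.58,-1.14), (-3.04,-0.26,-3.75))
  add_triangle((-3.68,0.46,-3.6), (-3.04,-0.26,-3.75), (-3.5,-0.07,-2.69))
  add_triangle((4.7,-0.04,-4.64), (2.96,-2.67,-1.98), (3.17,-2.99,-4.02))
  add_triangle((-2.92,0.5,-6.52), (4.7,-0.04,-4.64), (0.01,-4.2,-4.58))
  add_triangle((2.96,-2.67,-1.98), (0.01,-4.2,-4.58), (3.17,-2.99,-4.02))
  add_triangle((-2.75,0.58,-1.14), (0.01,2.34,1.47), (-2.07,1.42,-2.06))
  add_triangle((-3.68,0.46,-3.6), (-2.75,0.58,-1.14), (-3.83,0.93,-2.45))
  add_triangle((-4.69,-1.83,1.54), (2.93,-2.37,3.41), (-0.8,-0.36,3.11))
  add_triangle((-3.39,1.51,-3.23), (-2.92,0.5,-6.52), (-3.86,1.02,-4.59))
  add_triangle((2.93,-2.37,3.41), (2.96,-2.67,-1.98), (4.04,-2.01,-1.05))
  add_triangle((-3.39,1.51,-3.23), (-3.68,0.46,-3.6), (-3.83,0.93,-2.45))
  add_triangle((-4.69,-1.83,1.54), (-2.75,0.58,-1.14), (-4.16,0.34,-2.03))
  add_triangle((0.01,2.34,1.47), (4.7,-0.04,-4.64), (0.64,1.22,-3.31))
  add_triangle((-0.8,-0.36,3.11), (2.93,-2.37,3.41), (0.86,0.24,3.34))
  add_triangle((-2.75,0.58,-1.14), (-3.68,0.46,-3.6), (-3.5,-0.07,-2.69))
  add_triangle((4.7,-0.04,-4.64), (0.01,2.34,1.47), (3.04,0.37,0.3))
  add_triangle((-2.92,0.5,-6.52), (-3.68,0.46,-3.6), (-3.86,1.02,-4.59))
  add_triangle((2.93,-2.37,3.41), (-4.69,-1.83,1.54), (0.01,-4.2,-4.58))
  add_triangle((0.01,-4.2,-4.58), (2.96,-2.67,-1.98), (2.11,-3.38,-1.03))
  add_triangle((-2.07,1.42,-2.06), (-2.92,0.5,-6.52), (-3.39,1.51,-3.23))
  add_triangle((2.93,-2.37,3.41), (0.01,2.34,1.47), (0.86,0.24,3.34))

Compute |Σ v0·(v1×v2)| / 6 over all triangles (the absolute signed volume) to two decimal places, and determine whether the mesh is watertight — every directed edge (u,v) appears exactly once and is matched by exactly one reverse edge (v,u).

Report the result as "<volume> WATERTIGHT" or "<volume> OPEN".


219.93 WATERTIGHT

Per-triangle v0·(v1×v2)/6:
  t1: +10.6553
  t2: +0.5707
  t3: +5.6342
  t4: +3.3834
  t5: +8.0186
  t6: +1.5023
  t7: +12.8626
  t8: +6.3375
  t9: +4.3559
  t10: +0.2120
  t11: +4.6296
  t12: +1.2915
  t13: +5.7276
  t14: -0.4105
  t15: +5.2544
  t16: +3.9634
  t17: +11.7540
  t18: +8.0292
  t19: +7.1250
  t20: +0.3845
  t21: +2.1691
  t22: +7.6778
  t23: +2.1107
  t24: -2.0608
  t25: +0.5297
  t26: +4.0317
  t27: +32.6353
  t28: +3.6328
  t29: +1.9509
  t30: +0.2412
  t31: +7.6558
  t32: +1.0643
  t33: +4.1067
  t34: +0.8400
  t35: +1.2529
  t36: +6.3298
  t37: +2.9967
  t38: +0.5889
  t39: +5.5924
  t40: +1.1403
  t41: +26.9355
  t42: +4.1203
  t43: +1.0913
  t44: +2.0158
Σ = +219.9307 → |volume| = 219.93

Directed edges: 132 total, each appears once with its reverse present → watertight.


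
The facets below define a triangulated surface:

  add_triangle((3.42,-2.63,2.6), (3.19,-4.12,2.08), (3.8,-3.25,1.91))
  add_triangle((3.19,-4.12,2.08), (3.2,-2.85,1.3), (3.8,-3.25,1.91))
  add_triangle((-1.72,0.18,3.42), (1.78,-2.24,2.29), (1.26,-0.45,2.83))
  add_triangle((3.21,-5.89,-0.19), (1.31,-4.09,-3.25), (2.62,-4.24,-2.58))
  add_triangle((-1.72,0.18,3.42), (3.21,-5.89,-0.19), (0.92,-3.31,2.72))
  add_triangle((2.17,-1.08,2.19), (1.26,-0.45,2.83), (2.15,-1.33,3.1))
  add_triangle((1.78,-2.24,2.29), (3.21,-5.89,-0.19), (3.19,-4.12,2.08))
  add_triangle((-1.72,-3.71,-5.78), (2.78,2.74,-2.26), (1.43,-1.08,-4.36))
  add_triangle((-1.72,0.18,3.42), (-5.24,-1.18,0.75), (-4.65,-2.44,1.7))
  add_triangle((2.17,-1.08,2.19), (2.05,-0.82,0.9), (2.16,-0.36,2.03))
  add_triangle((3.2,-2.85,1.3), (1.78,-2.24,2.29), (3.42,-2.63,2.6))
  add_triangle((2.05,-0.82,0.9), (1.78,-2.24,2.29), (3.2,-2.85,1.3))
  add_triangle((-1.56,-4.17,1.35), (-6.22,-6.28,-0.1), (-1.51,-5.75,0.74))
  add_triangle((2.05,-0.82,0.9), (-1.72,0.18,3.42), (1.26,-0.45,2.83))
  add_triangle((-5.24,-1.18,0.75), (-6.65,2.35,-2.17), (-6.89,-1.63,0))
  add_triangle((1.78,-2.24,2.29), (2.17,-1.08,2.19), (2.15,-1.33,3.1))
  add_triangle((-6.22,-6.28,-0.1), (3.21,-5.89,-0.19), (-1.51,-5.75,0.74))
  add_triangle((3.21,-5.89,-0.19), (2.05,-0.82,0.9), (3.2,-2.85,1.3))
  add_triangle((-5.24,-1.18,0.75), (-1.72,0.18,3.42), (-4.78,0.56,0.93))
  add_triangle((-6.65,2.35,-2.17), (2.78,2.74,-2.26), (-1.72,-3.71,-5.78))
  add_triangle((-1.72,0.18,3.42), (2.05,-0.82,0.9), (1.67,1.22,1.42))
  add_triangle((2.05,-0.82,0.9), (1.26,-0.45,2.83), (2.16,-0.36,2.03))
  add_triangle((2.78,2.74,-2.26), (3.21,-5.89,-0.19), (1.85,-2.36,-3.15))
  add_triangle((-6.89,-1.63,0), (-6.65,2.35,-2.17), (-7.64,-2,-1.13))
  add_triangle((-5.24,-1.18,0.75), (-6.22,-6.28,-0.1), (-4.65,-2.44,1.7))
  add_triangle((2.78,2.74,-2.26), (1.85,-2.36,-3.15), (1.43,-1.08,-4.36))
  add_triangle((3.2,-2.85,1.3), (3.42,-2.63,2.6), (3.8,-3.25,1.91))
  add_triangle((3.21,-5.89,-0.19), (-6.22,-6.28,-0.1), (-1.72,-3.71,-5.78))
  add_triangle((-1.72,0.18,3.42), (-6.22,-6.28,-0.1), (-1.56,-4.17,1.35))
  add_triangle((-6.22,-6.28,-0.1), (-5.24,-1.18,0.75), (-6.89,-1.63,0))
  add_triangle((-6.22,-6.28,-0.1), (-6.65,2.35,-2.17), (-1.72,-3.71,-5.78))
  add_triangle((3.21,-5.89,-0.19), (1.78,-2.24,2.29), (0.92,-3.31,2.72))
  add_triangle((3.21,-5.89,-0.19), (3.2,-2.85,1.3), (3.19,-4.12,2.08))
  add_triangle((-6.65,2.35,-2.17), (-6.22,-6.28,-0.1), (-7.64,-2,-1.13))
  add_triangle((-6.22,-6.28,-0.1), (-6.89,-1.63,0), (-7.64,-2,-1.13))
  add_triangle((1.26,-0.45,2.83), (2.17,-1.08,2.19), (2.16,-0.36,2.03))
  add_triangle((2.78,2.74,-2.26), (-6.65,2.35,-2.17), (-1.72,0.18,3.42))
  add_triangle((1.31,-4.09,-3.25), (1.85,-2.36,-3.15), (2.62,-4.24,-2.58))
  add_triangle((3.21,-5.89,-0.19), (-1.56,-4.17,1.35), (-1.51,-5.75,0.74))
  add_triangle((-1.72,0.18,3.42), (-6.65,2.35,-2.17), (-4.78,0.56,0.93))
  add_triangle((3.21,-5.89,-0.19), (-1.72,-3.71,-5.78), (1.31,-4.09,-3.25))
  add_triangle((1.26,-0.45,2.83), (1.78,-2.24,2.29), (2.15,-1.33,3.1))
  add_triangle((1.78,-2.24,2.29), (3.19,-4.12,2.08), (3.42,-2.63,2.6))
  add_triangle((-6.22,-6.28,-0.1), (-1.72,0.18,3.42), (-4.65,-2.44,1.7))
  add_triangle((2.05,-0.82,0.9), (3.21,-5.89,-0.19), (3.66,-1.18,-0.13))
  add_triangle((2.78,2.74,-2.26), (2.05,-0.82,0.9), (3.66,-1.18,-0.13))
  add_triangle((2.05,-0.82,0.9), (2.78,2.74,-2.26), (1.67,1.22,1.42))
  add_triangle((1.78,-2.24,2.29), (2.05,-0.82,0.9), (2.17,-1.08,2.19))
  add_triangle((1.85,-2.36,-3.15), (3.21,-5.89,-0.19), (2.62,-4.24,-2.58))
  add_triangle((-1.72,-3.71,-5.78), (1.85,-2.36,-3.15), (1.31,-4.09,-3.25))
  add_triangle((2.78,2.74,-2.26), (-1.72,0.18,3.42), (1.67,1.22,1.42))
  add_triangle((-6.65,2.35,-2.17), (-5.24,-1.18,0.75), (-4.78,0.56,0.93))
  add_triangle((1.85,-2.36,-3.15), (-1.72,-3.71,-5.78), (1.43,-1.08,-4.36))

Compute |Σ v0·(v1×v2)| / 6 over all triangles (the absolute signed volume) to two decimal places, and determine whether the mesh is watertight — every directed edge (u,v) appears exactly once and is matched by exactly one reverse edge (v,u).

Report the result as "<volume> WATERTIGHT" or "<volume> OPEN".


Per-triangle v0·(v1×v2)/6:
  t1: +0.8656
  t2: +0.3060
  t3: +2.6095
  t4: +3.1507
  t5: +1.5381
  t6: +0.2061
  t7: +0.9758
  t8: +5.2948
  t9: +4.3733
  t10: +0.2914
  t11: -0.7703
  t12: +0.8640
  t13: +3.9674
  t14: -0.4722
  t15: +3.5275
  t16: +0.4091
  t17: +8.2928
  t18: +0.6928
  t19: +4.4140
  t20: +36.6875
  t21: +2.8124
  t22: -0.3721
  t23: +11.5949
  t24: +5.5707
  t25: +5.6126
  t26: +4.2991
  t27: -0.0055
  t28: +53.9561
  t29: +12.0066
  t30: +4.1345
  t31: +58.2725
  t32: +3.6016
  t33: +2.2866
  t34: +2.7562
  t35: +6.2175
  t36: +0.4126
  t37: +14.9236
  t38: +1.6851
  t39: +3.2853
  t40: +3.8020
  t41: +6.3471
  t42: +0.3809
  t43: +1.0614
  t44: +4.5328
  t45: +2.8885
  t46: +1.9481
  t47: +3.1491
  t48: +0.5367
  t49: +0.4192
  t50: +4.6392
  t51: +2.8124
  t52: +5.2875
  t53: +5.5030
Σ = +313.5819 → |volume| = 313.58

Directed edges: 159 total; 9 unmatched, e.g. (-1.72,0.18,3.42)→(1.78,-2.24,2.29) → open.

313.58 OPEN


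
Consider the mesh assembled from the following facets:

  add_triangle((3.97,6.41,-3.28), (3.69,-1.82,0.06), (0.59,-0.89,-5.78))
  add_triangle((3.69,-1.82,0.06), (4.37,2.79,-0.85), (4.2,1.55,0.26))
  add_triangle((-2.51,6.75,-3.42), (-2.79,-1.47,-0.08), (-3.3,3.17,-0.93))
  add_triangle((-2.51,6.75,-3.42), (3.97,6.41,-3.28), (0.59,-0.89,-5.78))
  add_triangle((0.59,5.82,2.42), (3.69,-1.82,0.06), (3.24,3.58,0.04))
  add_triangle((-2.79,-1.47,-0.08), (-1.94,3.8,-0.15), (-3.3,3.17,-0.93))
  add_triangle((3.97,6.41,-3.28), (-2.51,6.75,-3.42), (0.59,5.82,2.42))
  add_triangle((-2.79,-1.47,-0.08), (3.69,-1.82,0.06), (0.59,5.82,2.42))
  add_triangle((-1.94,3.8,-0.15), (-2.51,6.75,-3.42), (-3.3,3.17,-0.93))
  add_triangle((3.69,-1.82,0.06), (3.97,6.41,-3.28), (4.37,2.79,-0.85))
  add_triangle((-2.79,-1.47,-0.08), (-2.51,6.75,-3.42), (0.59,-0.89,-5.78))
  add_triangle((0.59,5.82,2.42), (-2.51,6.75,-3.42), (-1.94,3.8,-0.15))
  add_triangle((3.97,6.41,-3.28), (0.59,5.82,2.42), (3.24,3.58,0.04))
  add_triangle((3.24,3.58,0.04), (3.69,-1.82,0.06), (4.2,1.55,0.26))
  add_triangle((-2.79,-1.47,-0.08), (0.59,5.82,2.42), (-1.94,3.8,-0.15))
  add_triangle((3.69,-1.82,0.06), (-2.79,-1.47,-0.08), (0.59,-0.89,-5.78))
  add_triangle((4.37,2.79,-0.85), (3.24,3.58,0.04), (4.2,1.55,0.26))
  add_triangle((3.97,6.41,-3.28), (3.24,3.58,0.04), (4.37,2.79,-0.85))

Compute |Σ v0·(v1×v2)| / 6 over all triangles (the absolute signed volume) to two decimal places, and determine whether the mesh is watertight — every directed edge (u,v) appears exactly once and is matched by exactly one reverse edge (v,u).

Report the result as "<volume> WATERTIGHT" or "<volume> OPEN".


209.65 WATERTIGHT

Per-triangle v0·(v1×v2)/6:
  t1: +31.0275
  t2: +2.6345
  t3: +4.5063
  t4: +44.5279
  t5: +7.7236
  t6: +1.6578
  t7: +38.4749
  t8: +4.0889
  t9: +3.8358
  t10: +5.4321
  t11: +23.6294
  t12: +8.6836
  t13: +11.9267
  t14: -0.6387
  t15: +5.6302
  t16: +10.1211
  t17: +1.7378
  t18: +4.6524
Σ = +209.6516 → |volume| = 209.65

Directed edges: 54 total, each appears once with its reverse present → watertight.
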